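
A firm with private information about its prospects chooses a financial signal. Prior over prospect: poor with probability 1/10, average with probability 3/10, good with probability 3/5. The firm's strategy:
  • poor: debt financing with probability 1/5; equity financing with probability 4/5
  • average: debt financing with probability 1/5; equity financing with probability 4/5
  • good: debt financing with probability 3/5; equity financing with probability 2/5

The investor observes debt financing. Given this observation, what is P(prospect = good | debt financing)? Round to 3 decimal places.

0.818

P(debt financing) = (1/10)·(1/5) + (3/10)·(1/5) + (3/5)·(3/5) = 11/25
P(good | debt financing) = ((3/5)·(3/5)) / (11/25) = (9/25) / (11/25) = 9/11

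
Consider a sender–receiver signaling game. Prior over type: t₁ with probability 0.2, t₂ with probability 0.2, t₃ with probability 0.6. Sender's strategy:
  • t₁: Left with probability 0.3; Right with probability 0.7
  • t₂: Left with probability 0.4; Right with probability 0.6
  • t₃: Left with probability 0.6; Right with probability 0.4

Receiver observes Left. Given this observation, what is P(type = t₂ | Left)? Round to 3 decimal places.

P(Left) = 0.2·0.3 + 0.2·0.4 + 0.6·0.6 = 0.5
P(t₂ | Left) = (0.2·0.4) / 0.5 = 0.08 / 0.5 = 0.16

0.160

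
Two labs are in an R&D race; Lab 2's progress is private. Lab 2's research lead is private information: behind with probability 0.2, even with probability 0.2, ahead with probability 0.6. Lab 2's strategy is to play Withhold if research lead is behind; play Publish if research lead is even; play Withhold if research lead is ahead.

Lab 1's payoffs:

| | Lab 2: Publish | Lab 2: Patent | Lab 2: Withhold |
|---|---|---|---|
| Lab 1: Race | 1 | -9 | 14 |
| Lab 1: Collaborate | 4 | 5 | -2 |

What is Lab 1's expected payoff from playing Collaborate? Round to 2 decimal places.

-0.80

E[Collaborate] = 0.2·(-2) + 0.2·4 + 0.6·(-2) = (-0.4) + 0.8 + (-1.2) = -0.8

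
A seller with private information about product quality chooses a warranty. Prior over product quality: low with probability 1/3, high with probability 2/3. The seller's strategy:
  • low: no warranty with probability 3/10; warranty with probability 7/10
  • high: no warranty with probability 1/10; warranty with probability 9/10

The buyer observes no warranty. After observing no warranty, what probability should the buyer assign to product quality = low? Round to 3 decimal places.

0.600

P(no warranty) = (1/3)·(3/10) + (2/3)·(1/10) = 1/6
P(low | no warranty) = ((1/3)·(3/10)) / (1/6) = (1/10) / (1/6) = 3/5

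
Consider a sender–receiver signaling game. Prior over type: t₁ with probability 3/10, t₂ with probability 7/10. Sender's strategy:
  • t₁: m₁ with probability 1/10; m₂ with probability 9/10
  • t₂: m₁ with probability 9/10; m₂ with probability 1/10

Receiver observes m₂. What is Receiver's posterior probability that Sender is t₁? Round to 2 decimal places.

0.79

P(m₂) = (3/10)·(9/10) + (7/10)·(1/10) = 17/50
P(t₁ | m₂) = ((3/10)·(9/10)) / (17/50) = (27/100) / (17/50) = 27/34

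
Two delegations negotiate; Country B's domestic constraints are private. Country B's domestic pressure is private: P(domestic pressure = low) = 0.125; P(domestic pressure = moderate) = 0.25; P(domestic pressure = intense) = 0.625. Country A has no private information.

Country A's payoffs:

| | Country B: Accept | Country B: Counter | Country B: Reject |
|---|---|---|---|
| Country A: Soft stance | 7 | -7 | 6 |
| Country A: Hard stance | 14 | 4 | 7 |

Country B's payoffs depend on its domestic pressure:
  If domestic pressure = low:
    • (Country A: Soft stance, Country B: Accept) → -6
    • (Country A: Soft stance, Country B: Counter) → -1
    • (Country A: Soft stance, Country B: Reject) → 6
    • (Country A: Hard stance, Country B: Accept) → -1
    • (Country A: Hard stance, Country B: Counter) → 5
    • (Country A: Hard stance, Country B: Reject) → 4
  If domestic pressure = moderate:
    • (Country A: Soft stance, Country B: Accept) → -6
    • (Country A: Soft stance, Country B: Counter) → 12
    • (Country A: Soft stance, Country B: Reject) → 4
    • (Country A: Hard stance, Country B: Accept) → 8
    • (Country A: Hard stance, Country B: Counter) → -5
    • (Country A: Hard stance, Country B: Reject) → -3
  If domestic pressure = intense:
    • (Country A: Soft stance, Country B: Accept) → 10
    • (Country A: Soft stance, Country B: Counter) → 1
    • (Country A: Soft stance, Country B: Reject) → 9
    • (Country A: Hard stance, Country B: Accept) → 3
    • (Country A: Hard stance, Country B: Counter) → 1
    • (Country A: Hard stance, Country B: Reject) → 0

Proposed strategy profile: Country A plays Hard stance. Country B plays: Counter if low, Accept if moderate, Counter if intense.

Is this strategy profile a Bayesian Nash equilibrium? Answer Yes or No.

A profile is a BNE iff every type of every player is best-responding given beliefs about the other side.
Country A plays Hard stance: E[Hard stance] = 0.125·(4) + 0.25·(14) + 0.625·(4) = 6.5; E[Soft stance] = -3.5. Best-responding. ✓
Country B (domestic pressure low), facing Hard stance: Accept gives -1, Counter gives 5, Reject gives 4. Proposed Counter is best. ✓
Country B (domestic pressure moderate), facing Hard stance: Accept gives 8, Counter gives -5, Reject gives -3. Proposed Accept is best. ✓
Country B (domestic pressure intense), facing Hard stance: Accept gives 3, Counter gives 1, Reject gives 0. Proposed Counter is not best — profitable deviation exists. ✗

No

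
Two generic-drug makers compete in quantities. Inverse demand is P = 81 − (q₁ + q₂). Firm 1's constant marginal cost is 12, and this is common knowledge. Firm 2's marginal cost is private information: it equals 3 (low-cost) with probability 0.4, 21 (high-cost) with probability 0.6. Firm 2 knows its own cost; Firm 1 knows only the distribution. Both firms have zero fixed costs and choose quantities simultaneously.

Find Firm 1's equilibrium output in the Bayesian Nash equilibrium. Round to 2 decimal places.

Each type of Firm 2 best-responds to q₁; Firm 1 best-responds to the expected q₂ over Firm 2's types.
Firm 2 with cost c maximizes (81 − (q₁+q₂) − c)·q₂, giving q₂(c) = (81 − c − q₁)/2.
E[c₂] = 0.4·3 + 0.6·21 = 13.8
Firm 1's FOC against E[q₂] yields q₁ = (81 − 2·12 + E[c₂])/3 = (81 − 24 + 13.8)/3 = 23.6.

23.60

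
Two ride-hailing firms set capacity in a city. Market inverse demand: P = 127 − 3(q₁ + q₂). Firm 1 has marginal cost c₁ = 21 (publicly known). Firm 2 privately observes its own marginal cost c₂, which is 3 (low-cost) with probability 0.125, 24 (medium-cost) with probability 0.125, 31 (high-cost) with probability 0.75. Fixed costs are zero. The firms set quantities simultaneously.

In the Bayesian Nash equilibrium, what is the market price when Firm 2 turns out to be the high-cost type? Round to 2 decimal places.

Type-c best response for Firm 2: q₂(c) = (127 − c)/6 − q₁/2.
Firm 1 maximizes expected profit; its first-order condition is 127 − 6q₁ − 3E[q₂] − 21 = 0.
Substituting E[q₂] and solving: E[c₂] = 26.625, so q₁ = (127 − 2·21 + 26.625)/9 = 12.4028.
q₂(high-cost) = 9.79861, so P = 127 − 3·(12.4028 + 9.79861) = 60.3958.

60.40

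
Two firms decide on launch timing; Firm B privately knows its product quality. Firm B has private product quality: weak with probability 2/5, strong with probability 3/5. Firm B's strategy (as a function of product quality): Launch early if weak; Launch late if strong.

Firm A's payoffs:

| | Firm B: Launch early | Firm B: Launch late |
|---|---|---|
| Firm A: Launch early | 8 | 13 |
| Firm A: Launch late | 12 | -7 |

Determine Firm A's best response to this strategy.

E[Launch early] = 2/5·(8) + 3/5·(13) = 11
E[Launch late] = 2/5·(12) + 3/5·(-7) = 3/5
Best response: Launch early (11 is the largest).

Launch early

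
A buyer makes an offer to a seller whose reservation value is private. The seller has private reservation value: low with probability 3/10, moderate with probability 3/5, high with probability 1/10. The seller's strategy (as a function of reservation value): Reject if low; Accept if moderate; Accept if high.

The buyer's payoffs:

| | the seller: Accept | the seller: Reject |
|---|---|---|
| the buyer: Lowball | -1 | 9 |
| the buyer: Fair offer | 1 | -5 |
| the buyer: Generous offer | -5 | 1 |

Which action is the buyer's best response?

Lowball

E[Lowball] = 3/10·(9) + 3/5·(-1) + 1/10·(-1) = 2
E[Fair offer] = 3/10·(-5) + 3/5·(1) + 1/10·(1) = -4/5
E[Generous offer] = 3/10·(1) + 3/5·(-5) + 1/10·(-5) = -16/5
Best response: Lowball (2 is the largest).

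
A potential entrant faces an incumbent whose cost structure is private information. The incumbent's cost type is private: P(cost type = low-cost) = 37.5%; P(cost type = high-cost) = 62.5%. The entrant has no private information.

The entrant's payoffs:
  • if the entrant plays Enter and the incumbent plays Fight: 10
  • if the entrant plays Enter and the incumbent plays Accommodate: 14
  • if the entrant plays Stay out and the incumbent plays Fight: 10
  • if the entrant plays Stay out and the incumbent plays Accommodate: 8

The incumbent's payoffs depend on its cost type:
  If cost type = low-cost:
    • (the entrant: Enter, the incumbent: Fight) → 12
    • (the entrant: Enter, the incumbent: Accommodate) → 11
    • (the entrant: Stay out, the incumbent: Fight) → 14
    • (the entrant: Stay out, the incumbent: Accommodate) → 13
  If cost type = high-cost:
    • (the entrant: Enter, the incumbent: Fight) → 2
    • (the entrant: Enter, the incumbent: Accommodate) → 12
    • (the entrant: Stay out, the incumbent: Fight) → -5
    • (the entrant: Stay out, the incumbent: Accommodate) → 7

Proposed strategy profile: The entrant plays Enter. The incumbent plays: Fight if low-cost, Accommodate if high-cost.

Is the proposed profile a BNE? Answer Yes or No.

Yes

A profile is a BNE iff every type of every player is best-responding given beliefs about the other side.
The entrant plays Enter: E[Enter] = 0.375·(10) + 0.625·(14) = 12.5; E[Stay out] = 8.75. Best-responding. ✓
The incumbent (cost type low-cost), facing Enter: Fight gives 12, Accommodate gives 11. Proposed Fight is best. ✓
The incumbent (cost type high-cost), facing Enter: Fight gives 2, Accommodate gives 12. Proposed Accommodate is best. ✓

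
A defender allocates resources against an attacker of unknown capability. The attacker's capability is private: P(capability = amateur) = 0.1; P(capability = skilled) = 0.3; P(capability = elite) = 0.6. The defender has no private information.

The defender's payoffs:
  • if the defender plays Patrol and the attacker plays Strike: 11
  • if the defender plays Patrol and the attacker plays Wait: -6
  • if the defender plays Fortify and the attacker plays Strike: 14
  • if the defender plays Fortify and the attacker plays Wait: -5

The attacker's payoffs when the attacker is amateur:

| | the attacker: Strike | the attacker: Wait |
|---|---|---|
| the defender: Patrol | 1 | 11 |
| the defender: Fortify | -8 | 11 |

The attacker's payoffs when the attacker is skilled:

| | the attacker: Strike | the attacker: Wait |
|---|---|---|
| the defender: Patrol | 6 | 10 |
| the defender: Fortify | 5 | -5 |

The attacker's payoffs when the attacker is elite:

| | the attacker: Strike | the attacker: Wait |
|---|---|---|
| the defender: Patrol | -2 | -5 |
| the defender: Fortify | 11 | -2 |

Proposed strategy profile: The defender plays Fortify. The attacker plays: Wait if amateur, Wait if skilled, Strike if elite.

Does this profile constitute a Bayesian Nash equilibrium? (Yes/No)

No

The defender plays Fortify: E[Fortify] = 0.1·(-5) + 0.3·(-5) + 0.6·(14) = 6.4; E[Patrol] = 4.2. Best-responding. ✓
The attacker (capability amateur), facing Fortify: Strike gives -8, Wait gives 11. Proposed Wait is best. ✓
The attacker (capability skilled), facing Fortify: Strike gives 5, Wait gives -5. Proposed Wait is not best — profitable deviation exists. ✗
The attacker (capability elite), facing Fortify: Strike gives 11, Wait gives -2. Proposed Strike is best. ✓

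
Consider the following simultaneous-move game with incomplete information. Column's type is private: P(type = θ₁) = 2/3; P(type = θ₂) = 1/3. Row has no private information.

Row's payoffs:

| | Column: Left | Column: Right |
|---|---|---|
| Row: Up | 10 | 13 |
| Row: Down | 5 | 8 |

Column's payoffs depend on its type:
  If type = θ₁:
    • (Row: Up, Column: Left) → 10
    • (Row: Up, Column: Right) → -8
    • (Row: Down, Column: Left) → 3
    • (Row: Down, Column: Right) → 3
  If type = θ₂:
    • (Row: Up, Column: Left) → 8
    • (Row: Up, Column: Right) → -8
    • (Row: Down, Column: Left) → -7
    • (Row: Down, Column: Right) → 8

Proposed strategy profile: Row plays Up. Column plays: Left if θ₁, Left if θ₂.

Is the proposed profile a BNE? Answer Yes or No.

Yes

Row plays Up: E[Up] = 2/3·(10) + 1/3·(10) = 10; E[Down] = 5. Best-responding. ✓
Column (type θ₁), facing Up: Left gives 10, Right gives -8. Proposed Left is best. ✓
Column (type θ₂), facing Up: Left gives 8, Right gives -8. Proposed Left is best. ✓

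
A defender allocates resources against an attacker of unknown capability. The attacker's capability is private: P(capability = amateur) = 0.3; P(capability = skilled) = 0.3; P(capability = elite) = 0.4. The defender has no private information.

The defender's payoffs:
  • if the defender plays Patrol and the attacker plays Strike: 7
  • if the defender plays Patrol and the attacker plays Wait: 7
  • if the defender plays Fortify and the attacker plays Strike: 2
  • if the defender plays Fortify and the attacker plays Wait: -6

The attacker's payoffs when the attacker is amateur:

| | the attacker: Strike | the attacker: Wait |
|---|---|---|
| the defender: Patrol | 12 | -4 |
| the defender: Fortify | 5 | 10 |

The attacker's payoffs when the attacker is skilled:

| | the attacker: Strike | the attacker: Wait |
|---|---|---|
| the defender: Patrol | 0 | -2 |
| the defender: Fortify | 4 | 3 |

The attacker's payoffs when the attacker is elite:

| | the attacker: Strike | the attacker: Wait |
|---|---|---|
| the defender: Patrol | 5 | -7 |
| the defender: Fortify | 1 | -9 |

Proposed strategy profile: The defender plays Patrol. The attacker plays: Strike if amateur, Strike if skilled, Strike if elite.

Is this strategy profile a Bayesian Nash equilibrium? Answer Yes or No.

Yes

The defender plays Patrol: E[Patrol] = 0.3·(7) + 0.3·(7) + 0.4·(7) = 7; E[Fortify] = 2. Best-responding. ✓
The attacker (capability amateur), facing Patrol: Strike gives 12, Wait gives -4. Proposed Strike is best. ✓
The attacker (capability skilled), facing Patrol: Strike gives 0, Wait gives -2. Proposed Strike is best. ✓
The attacker (capability elite), facing Patrol: Strike gives 5, Wait gives -7. Proposed Strike is best. ✓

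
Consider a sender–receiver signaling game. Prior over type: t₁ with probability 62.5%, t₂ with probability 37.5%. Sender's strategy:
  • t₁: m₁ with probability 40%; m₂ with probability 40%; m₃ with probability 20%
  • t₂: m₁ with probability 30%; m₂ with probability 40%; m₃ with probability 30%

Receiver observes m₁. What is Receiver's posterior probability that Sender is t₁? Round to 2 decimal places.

0.69

P(m₁) = 0.625·0.4 + 0.375·0.3 = 0.3625
P(t₁ | m₁) = (0.625·0.4) / 0.3625 = 0.25 / 0.3625 = 0.689655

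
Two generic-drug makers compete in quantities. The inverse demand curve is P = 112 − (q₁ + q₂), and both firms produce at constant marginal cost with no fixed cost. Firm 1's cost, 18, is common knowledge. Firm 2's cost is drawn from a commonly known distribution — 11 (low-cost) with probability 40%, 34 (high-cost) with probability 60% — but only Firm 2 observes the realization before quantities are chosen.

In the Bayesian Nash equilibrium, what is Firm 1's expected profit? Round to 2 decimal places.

1128.96

Type-c best response for Firm 2: q₂(c) = (112 − c)/2 − q₁/2.
Firm 1 maximizes expected profit; its first-order condition is 112 − 2q₁ − E[q₂] − 18 = 0.
Substituting E[q₂] and solving: E[c₂] = 24.8, so q₁ = (112 − 2·18 + 24.8)/3 = 33.6.
E[P] = 112 − (q₁ + E[q₂]) = 51.6; Firm 1's expected profit = (E[P] − 18)·q₁ = (51.6 − 18)·33.6 = 1128.96.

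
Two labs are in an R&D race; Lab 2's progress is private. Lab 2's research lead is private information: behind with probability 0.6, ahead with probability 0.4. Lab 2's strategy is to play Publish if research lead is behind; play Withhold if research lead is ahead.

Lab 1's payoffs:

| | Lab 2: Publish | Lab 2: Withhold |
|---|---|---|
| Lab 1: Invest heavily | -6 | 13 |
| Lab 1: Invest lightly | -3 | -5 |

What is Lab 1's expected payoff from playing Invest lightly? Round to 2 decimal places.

-3.80

E[Invest lightly] = 0.6·(-3) + 0.4·(-5) = (-1.8) + (-2) = -3.8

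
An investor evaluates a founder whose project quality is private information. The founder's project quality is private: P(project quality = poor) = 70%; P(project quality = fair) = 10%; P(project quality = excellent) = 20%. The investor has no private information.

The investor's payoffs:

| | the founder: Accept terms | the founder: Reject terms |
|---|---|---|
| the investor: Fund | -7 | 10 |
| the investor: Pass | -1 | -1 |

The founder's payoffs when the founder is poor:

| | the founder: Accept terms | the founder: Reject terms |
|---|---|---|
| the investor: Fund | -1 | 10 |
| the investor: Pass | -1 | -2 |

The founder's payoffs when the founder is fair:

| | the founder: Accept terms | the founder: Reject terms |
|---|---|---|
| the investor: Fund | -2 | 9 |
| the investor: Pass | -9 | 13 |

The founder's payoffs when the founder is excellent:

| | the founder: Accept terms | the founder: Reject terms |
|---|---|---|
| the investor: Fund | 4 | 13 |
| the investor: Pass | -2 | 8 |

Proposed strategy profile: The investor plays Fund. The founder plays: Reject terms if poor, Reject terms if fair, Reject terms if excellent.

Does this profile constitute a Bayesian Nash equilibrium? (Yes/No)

The investor plays Fund: E[Fund] = 0.7·(10) + 0.1·(10) + 0.2·(10) = 10; E[Pass] = -1. Best-responding. ✓
The founder (project quality poor), facing Fund: Accept terms gives -1, Reject terms gives 10. Proposed Reject terms is best. ✓
The founder (project quality fair), facing Fund: Accept terms gives -2, Reject terms gives 9. Proposed Reject terms is best. ✓
The founder (project quality excellent), facing Fund: Accept terms gives 4, Reject terms gives 13. Proposed Reject terms is best. ✓

Yes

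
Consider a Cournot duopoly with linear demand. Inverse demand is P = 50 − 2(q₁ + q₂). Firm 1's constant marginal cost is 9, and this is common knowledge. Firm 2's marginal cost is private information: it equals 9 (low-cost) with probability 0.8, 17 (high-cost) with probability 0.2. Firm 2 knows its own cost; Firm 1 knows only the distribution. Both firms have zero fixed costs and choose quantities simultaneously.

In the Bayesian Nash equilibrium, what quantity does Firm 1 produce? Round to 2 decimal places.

Type-c best response for Firm 2: q₂(c) = (50 − c)/4 − q₁/2.
Firm 1 maximizes expected profit; its first-order condition is 50 − 4q₁ − 2E[q₂] − 9 = 0.
Substituting E[q₂] and solving: E[c₂] = 10.6, so q₁ = (50 − 2·9 + 10.6)/6 = 7.1.

7.10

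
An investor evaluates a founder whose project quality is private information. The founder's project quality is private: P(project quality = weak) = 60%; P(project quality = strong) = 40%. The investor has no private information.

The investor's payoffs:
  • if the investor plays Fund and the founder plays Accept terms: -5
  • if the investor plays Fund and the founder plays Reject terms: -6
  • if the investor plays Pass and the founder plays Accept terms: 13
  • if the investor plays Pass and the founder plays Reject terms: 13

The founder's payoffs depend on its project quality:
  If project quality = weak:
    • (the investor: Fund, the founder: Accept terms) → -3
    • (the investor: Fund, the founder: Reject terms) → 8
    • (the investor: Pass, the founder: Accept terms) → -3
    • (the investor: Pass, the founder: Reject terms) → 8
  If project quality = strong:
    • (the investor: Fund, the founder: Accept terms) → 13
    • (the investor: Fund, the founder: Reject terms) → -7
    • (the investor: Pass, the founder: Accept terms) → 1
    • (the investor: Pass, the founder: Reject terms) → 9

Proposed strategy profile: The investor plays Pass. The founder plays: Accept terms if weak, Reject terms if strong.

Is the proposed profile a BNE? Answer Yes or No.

No

The investor plays Pass: E[Pass] = 0.6·(13) + 0.4·(13) = 13; E[Fund] = -5.4. Best-responding. ✓
The founder (project quality weak), facing Pass: Accept terms gives -3, Reject terms gives 8. Proposed Accept terms is not best — profitable deviation exists. ✗
The founder (project quality strong), facing Pass: Accept terms gives 1, Reject terms gives 9. Proposed Reject terms is best. ✓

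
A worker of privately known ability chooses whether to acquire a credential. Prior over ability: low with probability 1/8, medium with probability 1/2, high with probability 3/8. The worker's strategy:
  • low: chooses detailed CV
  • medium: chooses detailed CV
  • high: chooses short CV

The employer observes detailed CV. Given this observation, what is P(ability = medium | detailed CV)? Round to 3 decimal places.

0.800

Apply Bayes' rule using the sender's strategy as the likelihood.
P(detailed CV) = (1/8)·1 + (1/2)·1 + (3/8)·0 = 5/8
P(medium | detailed CV) = ((1/2)·1) / (5/8) = (1/2) / (5/8) = 4/5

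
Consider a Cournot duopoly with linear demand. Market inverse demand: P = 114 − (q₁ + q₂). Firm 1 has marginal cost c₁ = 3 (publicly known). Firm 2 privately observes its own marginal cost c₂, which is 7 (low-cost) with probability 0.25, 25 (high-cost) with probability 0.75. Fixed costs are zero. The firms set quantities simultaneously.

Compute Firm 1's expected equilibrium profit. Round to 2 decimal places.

Firm 2 with cost c maximizes (114 − (q₁+q₂) − c)·q₂, giving q₂(c) = (114 − c − q₁)/2.
E[c₂] = 0.25·7 + 0.75·25 = 20.5
Firm 1's FOC against E[q₂] yields q₁ = (114 − 2·3 + E[c₂])/3 = (114 − 6 + 20.5)/3 = 42.8333.
E[P] = 114 − (q₁ + E[q₂]) = 45.8333; Firm 1's expected profit = (E[P] − 3)·q₁ = (45.8333 − 3)·42.8333 = 1834.69.

1834.69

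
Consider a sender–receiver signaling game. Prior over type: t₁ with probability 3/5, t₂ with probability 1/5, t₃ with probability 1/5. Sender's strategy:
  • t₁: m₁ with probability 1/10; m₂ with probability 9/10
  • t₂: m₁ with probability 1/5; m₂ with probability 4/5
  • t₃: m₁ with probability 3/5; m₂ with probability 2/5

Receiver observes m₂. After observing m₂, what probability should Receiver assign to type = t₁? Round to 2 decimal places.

P(m₂) = (3/5)·(9/10) + (1/5)·(4/5) + (1/5)·(2/5) = 39/50
P(t₁ | m₂) = ((3/5)·(9/10)) / (39/50) = (27/50) / (39/50) = 9/13

0.69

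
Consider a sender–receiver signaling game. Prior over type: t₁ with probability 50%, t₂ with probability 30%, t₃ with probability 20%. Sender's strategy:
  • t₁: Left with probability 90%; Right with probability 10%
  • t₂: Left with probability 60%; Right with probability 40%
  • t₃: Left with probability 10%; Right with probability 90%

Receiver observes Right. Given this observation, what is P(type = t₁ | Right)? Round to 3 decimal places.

P(Right) = 0.5·0.1 + 0.3·0.4 + 0.2·0.9 = 0.35
P(t₁ | Right) = (0.5·0.1) / 0.35 = 0.05 / 0.35 = 0.142857

0.143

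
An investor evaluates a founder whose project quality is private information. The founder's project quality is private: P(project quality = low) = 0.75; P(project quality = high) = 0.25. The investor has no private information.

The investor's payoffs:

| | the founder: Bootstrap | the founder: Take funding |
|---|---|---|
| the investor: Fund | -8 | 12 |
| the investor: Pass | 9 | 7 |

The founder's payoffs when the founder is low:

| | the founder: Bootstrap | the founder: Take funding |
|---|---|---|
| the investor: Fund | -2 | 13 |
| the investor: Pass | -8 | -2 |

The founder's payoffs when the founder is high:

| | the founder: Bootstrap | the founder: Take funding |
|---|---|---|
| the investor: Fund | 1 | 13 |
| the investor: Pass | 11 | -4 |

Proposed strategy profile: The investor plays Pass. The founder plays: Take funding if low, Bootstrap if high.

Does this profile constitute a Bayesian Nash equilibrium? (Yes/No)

Yes

The investor plays Pass: E[Pass] = 0.75·(7) + 0.25·(9) = 7.5; E[Fund] = 7. Best-responding. ✓
The founder (project quality low), facing Pass: Bootstrap gives -8, Take funding gives -2. Proposed Take funding is best. ✓
The founder (project quality high), facing Pass: Bootstrap gives 11, Take funding gives -4. Proposed Bootstrap is best. ✓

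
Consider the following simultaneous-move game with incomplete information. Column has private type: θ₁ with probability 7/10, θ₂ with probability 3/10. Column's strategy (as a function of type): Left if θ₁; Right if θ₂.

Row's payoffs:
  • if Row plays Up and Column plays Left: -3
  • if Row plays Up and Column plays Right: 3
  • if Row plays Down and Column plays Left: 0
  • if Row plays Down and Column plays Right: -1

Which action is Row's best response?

Down

E[Up] = 7/10·(-3) + 3/10·(3) = -6/5
E[Down] = 7/10·(0) + 3/10·(-1) = -3/10
Best response: Down (-3/10 is the largest).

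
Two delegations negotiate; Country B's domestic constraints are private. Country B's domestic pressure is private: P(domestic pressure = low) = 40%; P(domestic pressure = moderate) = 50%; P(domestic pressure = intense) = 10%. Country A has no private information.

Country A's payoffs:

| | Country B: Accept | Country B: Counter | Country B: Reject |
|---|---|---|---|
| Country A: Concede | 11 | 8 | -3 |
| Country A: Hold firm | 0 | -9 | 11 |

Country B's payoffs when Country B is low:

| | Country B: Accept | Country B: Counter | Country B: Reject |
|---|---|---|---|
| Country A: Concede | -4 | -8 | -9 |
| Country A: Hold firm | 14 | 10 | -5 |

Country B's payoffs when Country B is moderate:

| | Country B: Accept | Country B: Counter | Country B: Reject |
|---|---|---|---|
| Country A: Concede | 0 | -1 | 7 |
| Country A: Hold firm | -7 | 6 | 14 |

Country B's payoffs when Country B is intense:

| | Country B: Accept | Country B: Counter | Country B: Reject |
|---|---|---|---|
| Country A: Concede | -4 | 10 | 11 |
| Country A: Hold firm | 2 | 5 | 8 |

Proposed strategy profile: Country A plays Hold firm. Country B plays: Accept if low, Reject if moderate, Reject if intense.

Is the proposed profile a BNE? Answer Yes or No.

A profile is a BNE iff every type of every player is best-responding given beliefs about the other side.
Country A plays Hold firm: E[Hold firm] = 0.4·(0) + 0.5·(11) + 0.1·(11) = 6.6; E[Concede] = 2.6. Best-responding. ✓
Country B (domestic pressure low), facing Hold firm: Accept gives 14, Counter gives 10, Reject gives -5. Proposed Accept is best. ✓
Country B (domestic pressure moderate), facing Hold firm: Accept gives -7, Counter gives 6, Reject gives 14. Proposed Reject is best. ✓
Country B (domestic pressure intense), facing Hold firm: Accept gives 2, Counter gives 5, Reject gives 8. Proposed Reject is best. ✓

Yes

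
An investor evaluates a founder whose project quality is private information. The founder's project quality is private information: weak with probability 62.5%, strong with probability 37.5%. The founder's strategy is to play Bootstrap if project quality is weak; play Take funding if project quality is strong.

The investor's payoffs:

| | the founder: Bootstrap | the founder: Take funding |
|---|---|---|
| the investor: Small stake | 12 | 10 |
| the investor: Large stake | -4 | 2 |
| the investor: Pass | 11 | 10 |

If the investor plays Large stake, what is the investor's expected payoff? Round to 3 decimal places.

-1.750

Take the expectation over the founder's project quality, weighting each type's action by its prior probability.
E[Large stake] = 0.625·(-4) + 0.375·2 = (-2.5) + 0.75 = -1.75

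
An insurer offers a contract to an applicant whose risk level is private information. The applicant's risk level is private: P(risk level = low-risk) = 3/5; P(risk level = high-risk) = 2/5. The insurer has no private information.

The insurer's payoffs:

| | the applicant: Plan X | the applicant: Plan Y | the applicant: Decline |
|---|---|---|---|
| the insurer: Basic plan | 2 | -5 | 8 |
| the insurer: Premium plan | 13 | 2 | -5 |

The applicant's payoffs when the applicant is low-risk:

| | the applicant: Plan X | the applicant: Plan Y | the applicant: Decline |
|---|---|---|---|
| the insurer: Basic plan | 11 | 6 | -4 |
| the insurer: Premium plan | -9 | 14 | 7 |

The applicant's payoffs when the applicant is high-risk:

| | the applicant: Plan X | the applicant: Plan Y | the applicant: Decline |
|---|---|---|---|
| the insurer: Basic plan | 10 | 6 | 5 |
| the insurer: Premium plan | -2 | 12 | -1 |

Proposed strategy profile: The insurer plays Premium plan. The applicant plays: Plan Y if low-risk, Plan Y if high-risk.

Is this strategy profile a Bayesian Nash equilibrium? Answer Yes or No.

The insurer plays Premium plan: E[Premium plan] = 3/5·(2) + 2/5·(2) = 2; E[Basic plan] = -5. Best-responding. ✓
The applicant (risk level low-risk), facing Premium plan: Plan X gives -9, Plan Y gives 14, Decline gives 7. Proposed Plan Y is best. ✓
The applicant (risk level high-risk), facing Premium plan: Plan X gives -2, Plan Y gives 12, Decline gives -1. Proposed Plan Y is best. ✓

Yes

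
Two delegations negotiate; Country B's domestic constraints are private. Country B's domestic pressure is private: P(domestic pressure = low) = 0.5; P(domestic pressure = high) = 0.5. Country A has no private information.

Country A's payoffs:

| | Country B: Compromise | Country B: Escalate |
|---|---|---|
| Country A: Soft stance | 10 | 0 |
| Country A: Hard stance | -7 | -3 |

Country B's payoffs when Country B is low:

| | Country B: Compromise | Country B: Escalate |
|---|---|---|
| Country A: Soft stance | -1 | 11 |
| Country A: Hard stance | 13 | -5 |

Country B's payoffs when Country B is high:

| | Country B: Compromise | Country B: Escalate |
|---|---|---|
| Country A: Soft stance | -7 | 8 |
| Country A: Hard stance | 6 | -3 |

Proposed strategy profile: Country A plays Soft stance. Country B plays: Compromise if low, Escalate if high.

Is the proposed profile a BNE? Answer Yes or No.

No

Country A plays Soft stance: E[Soft stance] = 0.5·(10) + 0.5·(0) = 5; E[Hard stance] = -5. Best-responding. ✓
Country B (domestic pressure low), facing Soft stance: Compromise gives -1, Escalate gives 11. Proposed Compromise is not best — profitable deviation exists. ✗
Country B (domestic pressure high), facing Soft stance: Compromise gives -7, Escalate gives 8. Proposed Escalate is best. ✓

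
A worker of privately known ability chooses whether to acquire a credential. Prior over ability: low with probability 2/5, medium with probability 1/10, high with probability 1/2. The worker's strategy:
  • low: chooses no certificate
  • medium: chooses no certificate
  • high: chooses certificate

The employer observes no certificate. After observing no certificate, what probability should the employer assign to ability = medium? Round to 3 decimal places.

Apply Bayes' rule using the sender's strategy as the likelihood.
P(no certificate) = (2/5)·1 + (1/10)·1 + (1/2)·0 = 1/2
P(medium | no certificate) = ((1/10)·1) / (1/2) = (1/10) / (1/2) = 1/5

0.200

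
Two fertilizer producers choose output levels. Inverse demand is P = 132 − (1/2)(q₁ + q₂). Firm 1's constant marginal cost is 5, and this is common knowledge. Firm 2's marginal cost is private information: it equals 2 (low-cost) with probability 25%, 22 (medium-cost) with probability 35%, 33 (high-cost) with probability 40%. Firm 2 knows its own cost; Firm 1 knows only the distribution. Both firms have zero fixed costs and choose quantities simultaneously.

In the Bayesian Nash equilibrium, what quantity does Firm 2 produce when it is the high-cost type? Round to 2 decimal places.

Each type of Firm 2 best-responds to q₁; Firm 1 best-responds to the expected q₂ over Firm 2's types.
Firm 2 with cost c maximizes (132 − (1/2)(q₁+q₂) − c)·q₂, giving q₂(c) = (132 − c − (1/2)q₁).
E[c₂] = 0.25·2 + 0.35·22 + 0.4·33 = 21.4
Firm 1's FOC against E[q₂] yields q₁ = (132 − 2·5 + E[c₂])/(3/2) = (132 − 10 + 21.4)/(3/2) = 95.6.
q₂(high-cost) = (132 − 33 − (1/2)·95.6) = 51.2.

51.20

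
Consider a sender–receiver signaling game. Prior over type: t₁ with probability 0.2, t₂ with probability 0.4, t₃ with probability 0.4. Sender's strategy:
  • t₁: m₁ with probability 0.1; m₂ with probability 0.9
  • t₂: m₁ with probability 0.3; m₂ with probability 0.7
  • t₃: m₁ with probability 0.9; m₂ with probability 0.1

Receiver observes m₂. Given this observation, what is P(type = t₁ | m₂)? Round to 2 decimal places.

P(m₂) = 0.2·0.9 + 0.4·0.7 + 0.4·0.1 = 0.5
P(t₁ | m₂) = (0.2·0.9) / 0.5 = 0.18 / 0.5 = 0.36

0.36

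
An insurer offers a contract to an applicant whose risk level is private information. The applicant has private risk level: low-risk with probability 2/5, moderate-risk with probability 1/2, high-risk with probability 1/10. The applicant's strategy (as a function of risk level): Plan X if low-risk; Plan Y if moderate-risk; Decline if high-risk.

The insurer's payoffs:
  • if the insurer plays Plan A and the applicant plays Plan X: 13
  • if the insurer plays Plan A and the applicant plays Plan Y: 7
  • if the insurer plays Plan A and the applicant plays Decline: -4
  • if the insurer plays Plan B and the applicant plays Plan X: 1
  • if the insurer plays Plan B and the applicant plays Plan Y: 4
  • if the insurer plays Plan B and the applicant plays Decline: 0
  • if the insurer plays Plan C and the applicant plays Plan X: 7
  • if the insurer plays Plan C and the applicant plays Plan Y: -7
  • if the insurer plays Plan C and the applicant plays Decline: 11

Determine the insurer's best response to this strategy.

Plan A

E[Plan A] = 2/5·(13) + 1/2·(7) + 1/10·(-4) = 83/10
E[Plan B] = 2/5·(1) + 1/2·(4) + 1/10·(0) = 12/5
E[Plan C] = 2/5·(7) + 1/2·(-7) + 1/10·(11) = 2/5
Best response: Plan A (83/10 is the largest).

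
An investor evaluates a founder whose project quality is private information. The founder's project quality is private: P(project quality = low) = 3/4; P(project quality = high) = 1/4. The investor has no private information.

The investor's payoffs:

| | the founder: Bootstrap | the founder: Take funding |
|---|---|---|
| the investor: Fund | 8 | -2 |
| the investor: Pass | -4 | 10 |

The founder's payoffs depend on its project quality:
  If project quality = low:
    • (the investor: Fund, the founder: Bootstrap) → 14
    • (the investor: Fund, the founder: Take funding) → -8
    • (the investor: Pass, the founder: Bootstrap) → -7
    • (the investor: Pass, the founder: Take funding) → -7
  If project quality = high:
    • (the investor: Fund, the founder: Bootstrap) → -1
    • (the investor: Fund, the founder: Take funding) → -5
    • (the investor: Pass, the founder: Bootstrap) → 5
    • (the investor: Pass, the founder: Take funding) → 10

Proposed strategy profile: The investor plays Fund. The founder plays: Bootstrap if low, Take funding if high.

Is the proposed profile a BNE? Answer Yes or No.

No

The investor plays Fund: E[Fund] = 3/4·(8) + 1/4·(-2) = 11/2; E[Pass] = -1/2. Best-responding. ✓
The founder (project quality low), facing Fund: Bootstrap gives 14, Take funding gives -8. Proposed Bootstrap is best. ✓
The founder (project quality high), facing Fund: Bootstrap gives -1, Take funding gives -5. Proposed Take funding is not best — profitable deviation exists. ✗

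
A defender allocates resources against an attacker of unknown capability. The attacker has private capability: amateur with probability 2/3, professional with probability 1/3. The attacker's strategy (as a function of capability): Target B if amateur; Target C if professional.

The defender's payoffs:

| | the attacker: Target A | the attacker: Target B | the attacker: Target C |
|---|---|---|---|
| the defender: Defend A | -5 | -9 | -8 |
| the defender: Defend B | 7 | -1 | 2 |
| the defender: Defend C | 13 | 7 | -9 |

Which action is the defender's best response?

Defend C

Compute the defender's expected payoff for each action, taking the expectation over the attacker's type.
E[Defend A] = 2/3·(-9) + 1/3·(-8) = -26/3
E[Defend B] = 2/3·(-1) + 1/3·(2) = 0
E[Defend C] = 2/3·(7) + 1/3·(-9) = 5/3
Best response: Defend C (5/3 is the largest).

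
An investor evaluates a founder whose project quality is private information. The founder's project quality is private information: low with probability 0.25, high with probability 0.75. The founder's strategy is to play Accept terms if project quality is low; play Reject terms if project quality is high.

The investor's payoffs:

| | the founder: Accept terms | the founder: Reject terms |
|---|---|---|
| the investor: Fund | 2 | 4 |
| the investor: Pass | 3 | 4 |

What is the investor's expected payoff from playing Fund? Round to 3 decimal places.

E[Fund] = 0.25·2 + 0.75·4 = 0.5 + 3 = 3.5

3.500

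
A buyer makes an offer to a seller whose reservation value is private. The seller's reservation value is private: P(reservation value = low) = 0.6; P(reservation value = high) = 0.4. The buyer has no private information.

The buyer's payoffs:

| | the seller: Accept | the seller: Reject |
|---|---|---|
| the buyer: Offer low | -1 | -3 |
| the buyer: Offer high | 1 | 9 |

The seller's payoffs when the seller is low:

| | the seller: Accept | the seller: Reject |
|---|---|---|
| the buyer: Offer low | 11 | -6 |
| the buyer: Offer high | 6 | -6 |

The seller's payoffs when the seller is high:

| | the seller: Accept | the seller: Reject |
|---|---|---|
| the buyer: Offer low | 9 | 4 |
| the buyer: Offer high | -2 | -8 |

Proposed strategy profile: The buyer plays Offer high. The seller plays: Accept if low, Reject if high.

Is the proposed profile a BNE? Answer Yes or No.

No

The buyer plays Offer high: E[Offer high] = 0.6·(1) + 0.4·(9) = 4.2; E[Offer low] = -1.8. Best-responding. ✓
The seller (reservation value low), facing Offer high: Accept gives 6, Reject gives -6. Proposed Accept is best. ✓
The seller (reservation value high), facing Offer high: Accept gives -2, Reject gives -8. Proposed Reject is not best — profitable deviation exists. ✗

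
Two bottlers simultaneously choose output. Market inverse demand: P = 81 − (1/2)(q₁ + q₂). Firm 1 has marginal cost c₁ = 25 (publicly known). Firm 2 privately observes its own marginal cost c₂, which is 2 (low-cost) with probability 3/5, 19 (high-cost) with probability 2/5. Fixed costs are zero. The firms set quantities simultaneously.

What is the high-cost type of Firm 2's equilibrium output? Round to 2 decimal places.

Firm 2 with cost c maximizes (81 − (1/2)(q₁+q₂) − c)·q₂, giving q₂(c) = (81 − c − (1/2)q₁).
E[c₂] = 3/5·2 + 2/5·19 = 8.8
Firm 1's FOC against E[q₂] yields q₁ = (81 − 2·25 + E[c₂])/(3/2) = (81 − 50 + 8.8)/(3/2) = 26.5333.
q₂(high-cost) = (81 − 19 − (1/2)·26.5333) = 48.7333.

48.73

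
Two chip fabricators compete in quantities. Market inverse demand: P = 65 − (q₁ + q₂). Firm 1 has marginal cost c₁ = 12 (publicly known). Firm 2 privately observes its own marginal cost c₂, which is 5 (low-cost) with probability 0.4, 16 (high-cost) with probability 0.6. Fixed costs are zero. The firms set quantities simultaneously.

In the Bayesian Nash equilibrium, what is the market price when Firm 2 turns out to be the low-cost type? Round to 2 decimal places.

Type-c best response for Firm 2: q₂(c) = (65 − c)/2 − q₁/2.
Firm 1 maximizes expected profit; its first-order condition is 65 − 2q₁ − E[q₂] − 12 = 0.
Substituting E[q₂] and solving: E[c₂] = 11.6, so q₁ = (65 − 2·12 + 11.6)/3 = 17.5333.
q₂(low-cost) = 21.2333, so P = 65 − (17.5333 + 21.2333) = 26.2333.

26.23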